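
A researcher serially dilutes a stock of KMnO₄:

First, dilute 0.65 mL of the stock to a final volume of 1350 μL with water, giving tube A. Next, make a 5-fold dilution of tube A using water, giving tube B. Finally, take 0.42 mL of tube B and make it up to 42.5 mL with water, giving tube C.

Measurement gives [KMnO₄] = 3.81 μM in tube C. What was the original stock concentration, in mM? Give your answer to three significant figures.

Step 1: 0.65 mL brought to 1350 μL → factor 1.35/0.65 = 2.0769
Step 2: 5-fold → factor 5
Step 3: 0.42 mL brought to 42.5 mL → factor 42.5/0.42 = 101.19
Overall dilution factor = 2.0769 × 5 × 101.19 = 1050.8
Stock = 3.81 μM × 1050.8 = 4004 μM = 4.00 mM

4.00 mM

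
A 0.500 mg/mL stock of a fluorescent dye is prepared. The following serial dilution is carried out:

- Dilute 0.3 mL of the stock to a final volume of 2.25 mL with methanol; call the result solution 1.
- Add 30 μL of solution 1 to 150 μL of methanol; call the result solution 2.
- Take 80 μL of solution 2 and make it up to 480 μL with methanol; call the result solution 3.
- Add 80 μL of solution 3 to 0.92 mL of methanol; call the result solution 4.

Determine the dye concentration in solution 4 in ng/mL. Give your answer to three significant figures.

Step 1: 0.3 mL brought to 2.25 mL → factor 2.25/0.3 = 7.5
Step 2: 30 μL + 150 μL = 180 μL total → factor 180/30 = 6
Step 3: 80 μL brought to 480 μL → factor 480/80 = 6
Step 4: 80 μL + 0.92 mL = 1000 μL total → factor 1000/80 = 12.5
Overall dilution factor = 7.5 × 6 × 6 × 12.5 = 3375
Final = 0.500 mg/mL / 3375 = 0.0001481 mg/mL = 148 ng/mL

148 ng/mL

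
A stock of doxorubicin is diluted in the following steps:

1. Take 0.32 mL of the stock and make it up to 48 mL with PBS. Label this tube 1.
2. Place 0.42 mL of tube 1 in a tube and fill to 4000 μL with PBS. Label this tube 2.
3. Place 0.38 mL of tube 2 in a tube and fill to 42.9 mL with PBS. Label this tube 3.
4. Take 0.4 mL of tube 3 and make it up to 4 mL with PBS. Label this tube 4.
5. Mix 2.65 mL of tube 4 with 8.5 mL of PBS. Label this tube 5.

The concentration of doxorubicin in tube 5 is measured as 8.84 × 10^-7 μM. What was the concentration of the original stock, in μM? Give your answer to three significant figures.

Step 1: 0.32 mL brought to 48 mL → factor 48/0.32 = 150
Step 2: 0.42 mL brought to 4000 μL → factor 4/0.42 = 9.5238
Step 3: 0.38 mL brought to 42.9 mL → factor 42.9/0.38 = 112.89
Step 4: 0.4 mL brought to 4 mL → factor 4/0.4 = 10
Step 5: 2.65 mL + 8.5 mL = 11.15 mL total → factor 11.15/2.65 = 4.2075
Overall dilution factor = 150 × 9.5238 × 112.89 × 10 × 4.2075 = 6.7859 × 10^6
Stock = 8.84 × 10^-7 μM × 6.7859 × 10^6 = 6.00 μM

6.00 μM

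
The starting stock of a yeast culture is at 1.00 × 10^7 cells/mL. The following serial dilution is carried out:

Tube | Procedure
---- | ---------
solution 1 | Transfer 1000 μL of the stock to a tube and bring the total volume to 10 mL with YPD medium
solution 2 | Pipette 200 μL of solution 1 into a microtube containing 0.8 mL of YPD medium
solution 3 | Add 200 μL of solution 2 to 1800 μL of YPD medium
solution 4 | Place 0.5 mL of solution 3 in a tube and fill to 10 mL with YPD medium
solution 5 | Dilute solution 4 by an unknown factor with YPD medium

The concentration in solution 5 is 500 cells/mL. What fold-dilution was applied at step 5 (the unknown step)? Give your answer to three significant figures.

2.00-fold

Step 1: 1000 μL brought to 10 mL → factor 10000/1000 = 10
Step 2: 200 μL + 0.8 mL = 1000 μL total → factor 1000/200 = 5
Step 3: 200 μL + 1800 μL = 2000 μL total → factor 2000/200 = 10
Step 4: 0.5 mL brought to 10 mL → factor 10/0.5 = 20
Step 5: unknown factor x
Product of known-step factors = 10000
Overall factor = 1.00 × 10^7 cells/mL / (500 cells/mL) = 20000
x = 20000 / 10000 = 2.00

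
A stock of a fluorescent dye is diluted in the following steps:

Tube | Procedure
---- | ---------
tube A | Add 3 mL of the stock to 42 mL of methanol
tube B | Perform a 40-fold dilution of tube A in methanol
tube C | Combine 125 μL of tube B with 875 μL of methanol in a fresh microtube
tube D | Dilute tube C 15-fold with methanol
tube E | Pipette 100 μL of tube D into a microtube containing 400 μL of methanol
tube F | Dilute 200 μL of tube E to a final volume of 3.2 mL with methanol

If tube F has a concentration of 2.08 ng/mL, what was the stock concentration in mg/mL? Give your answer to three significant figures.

Step 1: 3 mL + 42 mL = 45 mL total → factor 45/3 = 15
Step 2: 40-fold → factor 40
Step 3: 125 μL + 875 μL = 1000 μL total → factor 1000/125 = 8
Step 4: 15-fold → factor 15
Step 5: 100 μL + 400 μL = 500 μL total → factor 500/100 = 5
Step 6: 200 μL brought to 3.2 mL → factor 3200/200 = 16
Overall dilution factor = 15 × 40 × 8 × 15 × 5 × 16 = 5.76 × 10^6
Stock = 2.08 ng/mL × 5.76 × 10^6 = 1.198 × 10^7 ng/mL = 12.0 mg/mL

12.0 mg/mL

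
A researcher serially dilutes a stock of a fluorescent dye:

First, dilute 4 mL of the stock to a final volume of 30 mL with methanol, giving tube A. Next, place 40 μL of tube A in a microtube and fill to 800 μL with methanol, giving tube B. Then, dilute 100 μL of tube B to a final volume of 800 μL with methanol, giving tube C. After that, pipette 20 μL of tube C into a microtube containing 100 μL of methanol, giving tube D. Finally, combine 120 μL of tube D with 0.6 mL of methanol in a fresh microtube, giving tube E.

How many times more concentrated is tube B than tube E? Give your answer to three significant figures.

288

Step 1: 4 mL brought to 30 mL → factor 30/4 = 7.5
Step 2: 40 μL brought to 800 μL → factor 800/40 = 20
Step 3: 100 μL brought to 800 μL → factor 800/100 = 8
Step 4: 20 μL + 100 μL = 120 μL total → factor 120/20 = 6
Step 5: 120 μL + 0.6 mL = 720 μL total → factor 720/120 = 6
Dilution factor to tube B = 150; to tube E = 43200
[tube B]/[tube E] = (factor to tube E)/(factor to tube B) = 43200/150 = 288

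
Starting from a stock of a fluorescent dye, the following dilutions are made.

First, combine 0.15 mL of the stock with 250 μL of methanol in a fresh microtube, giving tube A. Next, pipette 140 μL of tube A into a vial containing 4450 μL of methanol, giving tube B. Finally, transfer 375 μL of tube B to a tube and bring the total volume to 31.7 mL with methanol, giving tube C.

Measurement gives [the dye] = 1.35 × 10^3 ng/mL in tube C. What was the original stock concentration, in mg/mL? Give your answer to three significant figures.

9.98 mg/mL

Step 1: 0.15 mL + 250 μL = 0.4 mL total → factor 0.4/0.15 = 2.6667
Step 2: 140 μL + 4450 μL = 4590 μL total → factor 4590/140 = 32.786
Step 3: 375 μL brought to 31.7 mL → factor 31700/375 = 84.533
Overall dilution factor = 2.6667 × 32.786 × 84.533 = 7390.6
Stock = 1.35 × 10^3 ng/mL × 7390.6 = 9.977 × 10^6 ng/mL = 9.98 mg/mL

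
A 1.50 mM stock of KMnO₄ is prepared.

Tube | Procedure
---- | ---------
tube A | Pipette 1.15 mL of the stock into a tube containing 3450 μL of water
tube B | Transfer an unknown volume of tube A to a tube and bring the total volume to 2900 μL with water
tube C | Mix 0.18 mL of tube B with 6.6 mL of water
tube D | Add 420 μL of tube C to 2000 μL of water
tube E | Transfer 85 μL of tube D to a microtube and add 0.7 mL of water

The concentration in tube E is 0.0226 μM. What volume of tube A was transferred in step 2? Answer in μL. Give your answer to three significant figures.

Step 1: 1.15 mL + 3450 μL = 4.6 mL total → factor 4.6/1.15 = 4
Step 2: v brought to 2900 μL → factor = 2900 μL/v
Step 3: 0.18 mL + 6.6 mL = 6.78 mL total → factor 6.78/0.18 = 37.667
Step 4: 420 μL + 2000 μL = 2420 μL total → factor 2420/420 = 5.7619
Step 5: 85 μL + 0.7 mL = 785 μL total → factor 785/85 = 9.2353
Product of known-step factors = 8017.4
Overall factor = 1.50 mM / (0.0226 μM) = 66372
Step-2 factor = 66372 / 8017.4 = 8.2784
v = 2900 μL / 8.2784 = 350 μL

350 μL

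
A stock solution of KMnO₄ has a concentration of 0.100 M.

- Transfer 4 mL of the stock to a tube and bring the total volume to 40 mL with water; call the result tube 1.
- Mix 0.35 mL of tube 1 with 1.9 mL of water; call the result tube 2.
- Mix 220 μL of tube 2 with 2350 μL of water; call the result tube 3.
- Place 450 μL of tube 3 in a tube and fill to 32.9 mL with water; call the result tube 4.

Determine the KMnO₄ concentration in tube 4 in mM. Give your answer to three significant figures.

Step 1: 4 mL brought to 40 mL → factor 40/4 = 10
Step 2: 0.35 mL + 1.9 mL = 2.25 mL total → factor 2.25/0.35 = 6.4286
Step 3: 220 μL + 2350 μL = 2570 μL total → factor 2570/220 = 11.682
Step 4: 450 μL brought to 32.9 mL → factor 32900/450 = 73.111
Overall dilution factor = 10 × 6.4286 × 11.682 × 73.111 = 54905
Final = 0.100 M / 54905 = 1.821 × 10^-6 M = 0.00182 mM

0.00182 mM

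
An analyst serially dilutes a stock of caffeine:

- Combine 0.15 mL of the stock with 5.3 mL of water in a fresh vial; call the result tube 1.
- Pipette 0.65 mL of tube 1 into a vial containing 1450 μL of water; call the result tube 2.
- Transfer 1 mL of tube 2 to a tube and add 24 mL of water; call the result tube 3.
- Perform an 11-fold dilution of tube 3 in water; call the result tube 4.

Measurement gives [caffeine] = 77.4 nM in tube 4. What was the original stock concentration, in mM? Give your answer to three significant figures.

2.50 mM

Step 1: 0.15 mL + 5.3 mL = 5.45 mL total → factor 5.45/0.15 = 36.333
Step 2: 0.65 mL + 1450 μL = 2.1 mL total → factor 2.1/0.65 = 3.2308
Step 3: 1 mL + 24 mL = 25 mL total → factor 25/1 = 25
Step 4: 11-fold → factor 11
Overall dilution factor = 36.333 × 3.2308 × 25 × 11 = 32281
Stock = 77.4 nM × 32281 = 2.499 × 10^6 nM = 2.50 mM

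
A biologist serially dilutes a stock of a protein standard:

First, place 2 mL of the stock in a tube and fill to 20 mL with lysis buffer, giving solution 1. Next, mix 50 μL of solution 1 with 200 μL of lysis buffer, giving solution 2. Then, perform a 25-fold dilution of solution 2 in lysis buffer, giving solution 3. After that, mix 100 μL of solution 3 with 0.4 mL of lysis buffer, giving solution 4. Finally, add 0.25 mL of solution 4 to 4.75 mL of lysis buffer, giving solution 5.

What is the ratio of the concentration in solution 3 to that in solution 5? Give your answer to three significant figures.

Step 1: 2 mL brought to 20 mL → factor 20/2 = 10
Step 2: 50 μL + 200 μL = 250 μL total → factor 250/50 = 5
Step 3: 25-fold → factor 25
Step 4: 100 μL + 0.4 mL = 500 μL total → factor 500/100 = 5
Step 5: 0.25 mL + 4.75 mL = 5 mL total → factor 5/0.25 = 20
Dilution factor to solution 3 = 1250; to solution 5 = 1.25 × 10^5
[solution 3]/[solution 5] = (factor to solution 5)/(factor to solution 3) = 1.25 × 10^5/1250 = 100

100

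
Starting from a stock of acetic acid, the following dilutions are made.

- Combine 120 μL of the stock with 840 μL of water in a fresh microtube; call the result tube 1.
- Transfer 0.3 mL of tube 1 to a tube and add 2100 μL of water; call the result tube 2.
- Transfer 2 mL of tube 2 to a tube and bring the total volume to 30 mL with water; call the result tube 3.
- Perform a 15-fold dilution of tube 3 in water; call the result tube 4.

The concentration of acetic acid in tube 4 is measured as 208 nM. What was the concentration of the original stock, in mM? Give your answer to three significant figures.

Step 1: 120 μL + 840 μL = 960 μL total → factor 960/120 = 8
Step 2: 0.3 mL + 2100 μL = 2.4 mL total → factor 2.4/0.3 = 8
Step 3: 2 mL brought to 30 mL → factor 30/2 = 15
Step 4: 15-fold → factor 15
Overall dilution factor = 8 × 8 × 15 × 15 = 14400
Stock = 208 nM × 14400 = 2.995 × 10^6 nM = 3.00 mM

3.00 mM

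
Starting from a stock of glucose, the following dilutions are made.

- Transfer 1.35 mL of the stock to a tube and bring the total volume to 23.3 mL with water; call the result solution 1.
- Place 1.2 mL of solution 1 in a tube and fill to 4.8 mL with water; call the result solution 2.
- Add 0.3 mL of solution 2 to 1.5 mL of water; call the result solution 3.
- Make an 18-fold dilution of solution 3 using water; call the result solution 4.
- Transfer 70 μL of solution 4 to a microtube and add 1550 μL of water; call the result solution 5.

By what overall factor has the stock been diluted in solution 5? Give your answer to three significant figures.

1.73 × 10^5

Step 1: 1.35 mL brought to 23.3 mL → factor 23.3/1.35 = 17.259
Step 2: 1.2 mL brought to 4.8 mL → factor 4.8/1.2 = 4
Step 3: 0.3 mL + 1.5 mL = 1.8 mL total → factor 1.8/0.3 = 6
Step 4: 18-fold → factor 18
Step 5: 70 μL + 1550 μL = 1620 μL total → factor 1620/70 = 23.143
Overall dilution factor = 17.259 × 4 × 6 × 18 × 23.143 = 1.7255 × 10^5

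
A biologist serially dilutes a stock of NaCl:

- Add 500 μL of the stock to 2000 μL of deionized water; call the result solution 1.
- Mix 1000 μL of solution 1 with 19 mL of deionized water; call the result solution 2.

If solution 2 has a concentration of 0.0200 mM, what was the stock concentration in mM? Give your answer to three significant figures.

Step 1: 500 μL + 2000 μL = 2500 μL total → factor 2500/500 = 5
Step 2: 1000 μL + 19 mL = 20000 μL total → factor 20000/1000 = 20
Overall dilution factor = 5 × 20 = 100
Stock = 0.0200 mM × 100 = 2.00 mM

2.00 mM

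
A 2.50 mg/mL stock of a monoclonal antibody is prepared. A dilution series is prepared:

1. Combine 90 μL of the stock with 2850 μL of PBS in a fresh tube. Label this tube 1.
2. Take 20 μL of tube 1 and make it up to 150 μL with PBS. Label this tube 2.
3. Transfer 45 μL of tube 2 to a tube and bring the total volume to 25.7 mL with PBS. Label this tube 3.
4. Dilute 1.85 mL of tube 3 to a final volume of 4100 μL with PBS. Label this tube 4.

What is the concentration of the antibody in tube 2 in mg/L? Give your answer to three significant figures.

Step 1: 90 μL + 2850 μL = 2940 μL total → factor 2940/90 = 32.667
Step 2: 20 μL brought to 150 μL → factor 150/20 = 7.5
Dilution factor through tube 2 = 32.667 × 7.5 = 245
[tube 2] = 2.50 mg/mL / 245 = 0.01020 mg/mL = 10.2 mg/L

10.2 mg/L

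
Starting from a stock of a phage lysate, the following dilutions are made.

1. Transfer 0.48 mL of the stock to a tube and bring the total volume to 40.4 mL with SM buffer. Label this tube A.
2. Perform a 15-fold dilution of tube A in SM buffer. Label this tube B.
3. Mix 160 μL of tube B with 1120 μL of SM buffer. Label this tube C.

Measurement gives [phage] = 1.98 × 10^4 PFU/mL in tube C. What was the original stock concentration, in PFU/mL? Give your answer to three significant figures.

2.00 × 10^8 PFU/mL

Step 1: 0.48 mL brought to 40.4 mL → factor 40.4/0.48 = 84.167
Step 2: 15-fold → factor 15
Step 3: 160 μL + 1120 μL = 1280 μL total → factor 1280/160 = 8
Overall dilution factor = 84.167 × 15 × 8 = 10100
Stock = 1.98 × 10^4 PFU/mL × 10100 = 2.00 × 10^8 PFU/mL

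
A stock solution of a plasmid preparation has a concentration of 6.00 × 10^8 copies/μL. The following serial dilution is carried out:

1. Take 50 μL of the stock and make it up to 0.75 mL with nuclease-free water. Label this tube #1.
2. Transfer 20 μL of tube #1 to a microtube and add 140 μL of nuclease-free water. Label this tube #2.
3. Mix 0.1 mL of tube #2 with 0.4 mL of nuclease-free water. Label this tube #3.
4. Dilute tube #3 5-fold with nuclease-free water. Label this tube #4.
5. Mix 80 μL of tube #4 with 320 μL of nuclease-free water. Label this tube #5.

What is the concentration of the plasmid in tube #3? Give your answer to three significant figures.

1.00 × 10^6 copies/μL

Step 1: 50 μL brought to 0.75 mL → factor 750/50 = 15
Step 2: 20 μL + 140 μL = 160 μL total → factor 160/20 = 8
Step 3: 0.1 mL + 0.4 mL = 0.5 mL total → factor 0.5/0.1 = 5
Dilution factor through tube #3 = 15 × 8 × 5 = 600
[tube #3] = 6.00 × 10^8 copies/μL / 600 = 1.00 × 10^6 copies/μL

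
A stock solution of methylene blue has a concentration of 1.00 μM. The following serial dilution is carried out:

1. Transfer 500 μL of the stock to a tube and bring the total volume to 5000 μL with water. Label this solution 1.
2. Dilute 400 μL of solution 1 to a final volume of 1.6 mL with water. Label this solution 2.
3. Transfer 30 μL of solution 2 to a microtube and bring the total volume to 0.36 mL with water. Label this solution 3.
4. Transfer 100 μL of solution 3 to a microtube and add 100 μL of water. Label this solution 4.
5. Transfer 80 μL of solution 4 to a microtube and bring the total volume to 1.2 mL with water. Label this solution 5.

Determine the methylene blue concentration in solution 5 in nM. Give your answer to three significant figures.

0.0694 nM

Step 1: 500 μL brought to 5000 μL → factor 5000/500 = 10
Step 2: 400 μL brought to 1.6 mL → factor 1600/400 = 4
Step 3: 30 μL brought to 0.36 mL → factor 360/30 = 12
Step 4: 100 μL + 100 μL = 200 μL total → factor 200/100 = 2
Step 5: 80 μL brought to 1.2 mL → factor 1200/80 = 15
Overall dilution factor = 10 × 4 × 12 × 2 × 15 = 14400
Final = 1.00 μM / 14400 = 6.944 × 10^-5 μM = 0.0694 nM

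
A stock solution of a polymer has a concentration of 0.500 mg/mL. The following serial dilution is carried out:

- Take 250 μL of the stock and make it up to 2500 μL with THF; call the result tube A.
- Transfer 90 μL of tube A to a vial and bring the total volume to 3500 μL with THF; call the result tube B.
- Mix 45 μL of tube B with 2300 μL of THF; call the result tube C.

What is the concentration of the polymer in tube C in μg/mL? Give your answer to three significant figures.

Step 1: 250 μL brought to 2500 μL → factor 2500/250 = 10
Step 2: 90 μL brought to 3500 μL → factor 3500/90 = 38.889
Step 3: 45 μL + 2300 μL = 2345 μL total → factor 2345/45 = 52.111
Overall dilution factor = 10 × 38.889 × 52.111 = 20265
Final = 0.500 mg/mL / 20265 = 2.467 × 10^-5 mg/mL = 0.0247 μg/mL

0.0247 μg/mL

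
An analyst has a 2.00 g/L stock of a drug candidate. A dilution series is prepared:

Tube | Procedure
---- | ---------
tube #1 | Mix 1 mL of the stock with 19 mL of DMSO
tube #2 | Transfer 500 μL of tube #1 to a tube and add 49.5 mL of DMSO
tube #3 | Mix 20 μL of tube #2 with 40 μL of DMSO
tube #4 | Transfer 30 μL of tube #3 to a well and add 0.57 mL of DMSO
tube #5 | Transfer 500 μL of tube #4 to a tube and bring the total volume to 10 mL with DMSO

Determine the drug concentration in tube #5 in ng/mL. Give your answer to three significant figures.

Step 1: 1 mL + 19 mL = 20 mL total → factor 20/1 = 20
Step 2: 500 μL + 49.5 mL = 50000 μL total → factor 50000/500 = 100
Step 3: 20 μL + 40 μL = 60 μL total → factor 60/20 = 3
Step 4: 30 μL + 0.57 mL = 600 μL total → factor 600/30 = 20
Step 5: 500 μL brought to 10 mL → factor 10000/500 = 20
Overall dilution factor = 20 × 100 × 3 × 20 × 20 = 2.4 × 10^6
Final = 2.00 g/L / 2.4 × 10^6 = 8.333 × 10^-7 g/L = 0.833 ng/mL

0.833 ng/mL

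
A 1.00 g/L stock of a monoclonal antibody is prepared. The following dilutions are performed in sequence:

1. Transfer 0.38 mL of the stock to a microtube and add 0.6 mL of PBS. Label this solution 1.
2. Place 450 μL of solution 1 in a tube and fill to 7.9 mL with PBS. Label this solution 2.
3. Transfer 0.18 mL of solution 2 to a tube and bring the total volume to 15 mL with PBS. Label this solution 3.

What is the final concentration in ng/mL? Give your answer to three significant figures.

265 ng/mL

Step 1: 0.38 mL + 0.6 mL = 0.98 mL total → factor 0.98/0.38 = 2.5789
Step 2: 450 μL brought to 7.9 mL → factor 7900/450 = 17.556
Step 3: 0.18 mL brought to 15 mL → factor 15/0.18 = 83.333
Overall dilution factor = 2.5789 × 17.556 × 83.333 = 3772.9
Final = 1.00 g/L / 3772.9 = 0.0002650 g/L = 265 ng/mL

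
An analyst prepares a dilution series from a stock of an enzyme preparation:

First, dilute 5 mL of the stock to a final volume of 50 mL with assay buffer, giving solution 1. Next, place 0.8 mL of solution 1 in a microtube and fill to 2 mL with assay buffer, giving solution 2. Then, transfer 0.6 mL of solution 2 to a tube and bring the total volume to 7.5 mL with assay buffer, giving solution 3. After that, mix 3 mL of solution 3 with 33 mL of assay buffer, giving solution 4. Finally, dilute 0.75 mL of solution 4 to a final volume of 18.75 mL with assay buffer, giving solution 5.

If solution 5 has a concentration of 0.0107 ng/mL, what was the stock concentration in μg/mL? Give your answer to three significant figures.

Step 1: 5 mL brought to 50 mL → factor 50/5 = 10
Step 2: 0.8 mL brought to 2 mL → factor 2/0.8 = 2.5
Step 3: 0.6 mL brought to 7.5 mL → factor 7.5/0.6 = 12.5
Step 4: 3 mL + 33 mL = 36 mL total → factor 36/3 = 12
Step 5: 0.75 mL brought to 18.75 mL → factor 18.75/0.75 = 25
Overall dilution factor = 10 × 2.5 × 12.5 × 12 × 25 = 93750
Stock = 0.0107 ng/mL × 93750 = 1003 ng/mL = 1.00 μg/mL

1.00 μg/mL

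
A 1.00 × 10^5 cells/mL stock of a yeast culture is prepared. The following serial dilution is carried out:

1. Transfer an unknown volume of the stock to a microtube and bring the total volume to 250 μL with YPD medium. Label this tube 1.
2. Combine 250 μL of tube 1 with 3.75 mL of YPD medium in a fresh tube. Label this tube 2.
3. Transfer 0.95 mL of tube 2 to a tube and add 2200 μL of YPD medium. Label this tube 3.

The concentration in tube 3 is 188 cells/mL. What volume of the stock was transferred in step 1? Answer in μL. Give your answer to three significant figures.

24.9 μL

Step 1: v brought to 250 μL → factor = 250 μL/v
Step 2: 250 μL + 3.75 mL = 4000 μL total → factor 4000/250 = 16
Step 3: 0.95 mL + 2200 μL = 3.15 mL total → factor 3.15/0.95 = 3.3158
Product of known-step factors = 53.053
Overall factor = 1.00 × 10^5 cells/mL / (188 cells/mL) = 531.91
Step-1 factor = 531.91 / 53.053 = 10.026
v = 250 μL / 10.026 = 24.9 μL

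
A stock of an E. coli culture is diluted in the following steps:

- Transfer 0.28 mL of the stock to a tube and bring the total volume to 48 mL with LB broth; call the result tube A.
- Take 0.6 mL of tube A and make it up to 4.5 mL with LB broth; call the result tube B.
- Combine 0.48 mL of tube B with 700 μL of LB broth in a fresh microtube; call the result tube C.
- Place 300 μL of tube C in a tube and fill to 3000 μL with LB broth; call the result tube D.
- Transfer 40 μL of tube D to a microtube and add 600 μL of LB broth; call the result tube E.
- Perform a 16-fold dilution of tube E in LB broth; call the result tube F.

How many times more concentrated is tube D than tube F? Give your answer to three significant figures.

256

Step 1: 0.28 mL brought to 48 mL → factor 48/0.28 = 171.43
Step 2: 0.6 mL brought to 4.5 mL → factor 4.5/0.6 = 7.5
Step 3: 0.48 mL + 700 μL = 1.18 mL total → factor 1.18/0.48 = 2.4583
Step 4: 300 μL brought to 3000 μL → factor 3000/300 = 10
Step 5: 40 μL + 600 μL = 640 μL total → factor 640/40 = 16
Step 6: 16-fold → factor 16
Dilution factor to tube D = 31607; to tube F = 8.0914 × 10^6
[tube D]/[tube F] = (factor to tube F)/(factor to tube D) = 8.0914 × 10^6/31607 = 256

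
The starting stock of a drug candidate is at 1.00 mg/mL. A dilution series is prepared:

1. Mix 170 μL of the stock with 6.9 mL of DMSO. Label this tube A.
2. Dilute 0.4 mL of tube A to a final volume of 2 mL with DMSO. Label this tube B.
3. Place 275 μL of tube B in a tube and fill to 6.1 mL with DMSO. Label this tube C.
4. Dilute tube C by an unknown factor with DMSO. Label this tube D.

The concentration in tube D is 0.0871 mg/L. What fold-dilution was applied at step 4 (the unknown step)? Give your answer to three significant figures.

2.49-fold

Step 1: 170 μL + 6.9 mL = 7070 μL total → factor 7070/170 = 41.588
Step 2: 0.4 mL brought to 2 mL → factor 2/0.4 = 5
Step 3: 275 μL brought to 6.1 mL → factor 6100/275 = 22.182
Step 4: unknown factor x
Product of known-step factors = 4612.5
Overall factor = 1.00 mg/mL / (0.0871 mg/L) = 11481
x = 11481 / 4612.5 = 2.49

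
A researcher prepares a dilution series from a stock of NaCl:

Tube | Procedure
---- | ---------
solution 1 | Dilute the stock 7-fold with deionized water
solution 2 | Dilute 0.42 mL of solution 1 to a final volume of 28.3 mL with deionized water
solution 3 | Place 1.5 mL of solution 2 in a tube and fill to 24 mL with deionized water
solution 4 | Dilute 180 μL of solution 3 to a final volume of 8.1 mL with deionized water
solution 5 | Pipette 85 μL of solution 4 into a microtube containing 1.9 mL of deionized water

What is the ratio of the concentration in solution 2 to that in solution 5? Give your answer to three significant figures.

Step 1: 7-fold → factor 7
Step 2: 0.42 mL brought to 28.3 mL → factor 28.3/0.42 = 67.381
Step 3: 1.5 mL brought to 24 mL → factor 24/1.5 = 16
Step 4: 180 μL brought to 8.1 mL → factor 8100/180 = 45
Step 5: 85 μL + 1.9 mL = 1985 μL total → factor 1985/85 = 23.353
Dilution factor to solution 2 = 471.67; to solution 5 = 7.9307 × 10^6
[solution 2]/[solution 5] = (factor to solution 5)/(factor to solution 2) = 7.9307 × 10^6/471.67 = 1.68 × 10^4

1.68 × 10^4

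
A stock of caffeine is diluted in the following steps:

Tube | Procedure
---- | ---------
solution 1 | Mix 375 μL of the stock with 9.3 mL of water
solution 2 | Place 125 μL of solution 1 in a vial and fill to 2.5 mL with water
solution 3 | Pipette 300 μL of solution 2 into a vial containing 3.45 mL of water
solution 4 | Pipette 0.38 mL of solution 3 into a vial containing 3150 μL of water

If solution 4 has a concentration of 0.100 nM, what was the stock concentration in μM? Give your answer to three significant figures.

Step 1: 375 μL + 9.3 mL = 9675 μL total → factor 9675/375 = 25.8
Step 2: 125 μL brought to 2.5 mL → factor 2500/125 = 20
Step 3: 300 μL + 3.45 mL = 3750 μL total → factor 3750/300 = 12.5
Step 4: 0.38 mL + 3150 μL = 3.53 mL total → factor 3.53/0.38 = 9.2895
Overall dilution factor = 25.8 × 20 × 12.5 × 9.2895 = 59917
Stock = 0.100 nM × 59917 = 5992 nM = 5.99 μM

5.99 μM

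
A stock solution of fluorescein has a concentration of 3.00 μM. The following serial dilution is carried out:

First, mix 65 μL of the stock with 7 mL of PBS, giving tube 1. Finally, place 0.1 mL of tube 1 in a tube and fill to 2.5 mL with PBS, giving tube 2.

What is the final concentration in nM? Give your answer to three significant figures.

Step 1: 65 μL + 7 mL = 7065 μL total → factor 7065/65 = 108.69
Step 2: 0.1 mL brought to 2.5 mL → factor 2.5/0.1 = 25
Overall dilution factor = 108.69 × 25 = 2717.3
Final = 3.00 μM / 2717.3 = 0.001104 μM = 1.10 nM

1.10 nM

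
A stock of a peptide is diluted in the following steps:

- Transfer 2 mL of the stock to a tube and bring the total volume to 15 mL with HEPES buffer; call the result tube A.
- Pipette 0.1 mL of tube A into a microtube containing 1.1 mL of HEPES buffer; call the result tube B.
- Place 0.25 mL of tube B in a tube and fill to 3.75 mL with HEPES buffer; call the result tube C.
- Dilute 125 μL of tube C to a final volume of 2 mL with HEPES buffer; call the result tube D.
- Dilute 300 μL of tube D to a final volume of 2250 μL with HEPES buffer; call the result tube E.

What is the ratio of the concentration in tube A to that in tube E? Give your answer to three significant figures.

Step 1: 2 mL brought to 15 mL → factor 15/2 = 7.5
Step 2: 0.1 mL + 1.1 mL = 1.2 mL total → factor 1.2/0.1 = 12
Step 3: 0.25 mL brought to 3.75 mL → factor 3.75/0.25 = 15
Step 4: 125 μL brought to 2 mL → factor 2000/125 = 16
Step 5: 300 μL brought to 2250 μL → factor 2250/300 = 7.5
Dilution factor to tube A = 7.5; to tube E = 1.62 × 10^5
[tube A]/[tube E] = (factor to tube E)/(factor to tube A) = 1.62 × 10^5/7.5 = 2.16 × 10^4

2.16 × 10^4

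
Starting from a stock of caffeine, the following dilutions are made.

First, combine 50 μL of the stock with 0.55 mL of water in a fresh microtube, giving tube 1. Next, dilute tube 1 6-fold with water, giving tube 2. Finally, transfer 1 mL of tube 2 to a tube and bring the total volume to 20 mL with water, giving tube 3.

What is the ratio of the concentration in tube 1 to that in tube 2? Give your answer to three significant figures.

6.00

Step 1: 50 μL + 0.55 mL = 600 μL total → factor 600/50 = 12
Step 2: 6-fold → factor 6
Dilution factor to tube 1 = 12; to tube 2 = 72
[tube 1]/[tube 2] = (factor to tube 2)/(factor to tube 1) = 72/12 = 6.00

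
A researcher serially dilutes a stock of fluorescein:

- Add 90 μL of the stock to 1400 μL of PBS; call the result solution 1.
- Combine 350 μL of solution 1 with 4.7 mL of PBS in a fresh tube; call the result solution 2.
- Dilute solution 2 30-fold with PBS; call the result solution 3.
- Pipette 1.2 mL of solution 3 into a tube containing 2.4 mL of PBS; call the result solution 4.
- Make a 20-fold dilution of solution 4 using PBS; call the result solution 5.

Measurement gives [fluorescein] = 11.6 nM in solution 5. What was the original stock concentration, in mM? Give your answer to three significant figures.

Step 1: 90 μL + 1400 μL = 1490 μL total → factor 1490/90 = 16.556
Step 2: 350 μL + 4.7 mL = 5050 μL total → factor 5050/350 = 14.429
Step 3: 30-fold → factor 30
Step 4: 1.2 mL + 2.4 mL = 3.6 mL total → factor 3.6/1.2 = 3
Step 5: 20-fold → factor 20
Overall dilution factor = 16.556 × 14.429 × 30 × 3 × 20 = 4.2997 × 10^5
Stock = 11.6 nM × 4.2997 × 10^5 = 4.988 × 10^6 nM = 4.99 mM

4.99 mM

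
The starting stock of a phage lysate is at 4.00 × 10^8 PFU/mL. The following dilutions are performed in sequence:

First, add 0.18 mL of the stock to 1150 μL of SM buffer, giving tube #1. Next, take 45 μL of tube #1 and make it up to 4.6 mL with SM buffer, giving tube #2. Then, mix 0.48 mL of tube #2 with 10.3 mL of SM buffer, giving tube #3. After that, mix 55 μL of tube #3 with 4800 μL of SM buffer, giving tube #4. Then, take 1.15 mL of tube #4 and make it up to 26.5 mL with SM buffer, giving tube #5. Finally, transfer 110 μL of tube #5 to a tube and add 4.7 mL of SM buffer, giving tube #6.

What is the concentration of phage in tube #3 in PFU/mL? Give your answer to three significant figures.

2.36 × 10^4 PFU/mL

Step 1: 0.18 mL + 1150 μL = 1.33 mL total → factor 1.33/0.18 = 7.3889
Step 2: 45 μL brought to 4.6 mL → factor 4600/45 = 102.22
Step 3: 0.48 mL + 10.3 mL = 10.78 mL total → factor 10.78/0.48 = 22.458
Dilution factor through tube #3 = 7.3889 × 102.22 × 22.458 = 16963
[tube #3] = 4.00 × 10^8 PFU/mL / 16963 = 2.36 × 10^4 PFU/mL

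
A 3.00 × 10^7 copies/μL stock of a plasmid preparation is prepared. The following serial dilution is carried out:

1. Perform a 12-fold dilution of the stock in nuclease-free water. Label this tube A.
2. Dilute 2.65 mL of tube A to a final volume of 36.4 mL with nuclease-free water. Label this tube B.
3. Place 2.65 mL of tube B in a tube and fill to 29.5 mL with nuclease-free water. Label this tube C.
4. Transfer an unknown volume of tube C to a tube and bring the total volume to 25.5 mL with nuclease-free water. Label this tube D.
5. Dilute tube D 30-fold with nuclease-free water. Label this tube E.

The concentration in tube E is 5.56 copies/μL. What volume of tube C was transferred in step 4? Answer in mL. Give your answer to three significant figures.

Step 1: 12-fold → factor 12
Step 2: 2.65 mL brought to 36.4 mL → factor 36.4/2.65 = 13.736
Step 3: 2.65 mL brought to 29.5 mL → factor 29.5/2.65 = 11.132
Step 4: v brought to 25.5 mL → factor = 25.5 mL/v
Step 5: 30-fold → factor 30
Product of known-step factors = 55047
Overall factor = 3.00 × 10^7 copies/μL / (5.56 copies/μL) = 5.3957 × 10^6
Step-4 factor = 5.3957 × 10^6 / 55047 = 98.019
v = 25.5 mL / 98.019 = 0.260 mL

0.260 mL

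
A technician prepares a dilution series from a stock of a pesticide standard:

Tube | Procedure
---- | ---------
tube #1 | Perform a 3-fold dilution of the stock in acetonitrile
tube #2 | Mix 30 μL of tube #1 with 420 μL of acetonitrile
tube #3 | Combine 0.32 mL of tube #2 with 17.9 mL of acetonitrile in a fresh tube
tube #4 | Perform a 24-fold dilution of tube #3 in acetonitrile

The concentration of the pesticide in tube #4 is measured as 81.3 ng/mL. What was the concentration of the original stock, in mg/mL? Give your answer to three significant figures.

Step 1: 3-fold → factor 3
Step 2: 30 μL + 420 μL = 450 μL total → factor 450/30 = 15
Step 3: 0.32 mL + 17.9 mL = 18.22 mL total → factor 18.22/0.32 = 56.938
Step 4: 24-fold → factor 24
Overall dilution factor = 3 × 15 × 56.938 × 24 = 61492
Stock = 81.3 ng/mL × 61492 = 4.999 × 10^6 ng/mL = 5.00 mg/mL

5.00 mg/mL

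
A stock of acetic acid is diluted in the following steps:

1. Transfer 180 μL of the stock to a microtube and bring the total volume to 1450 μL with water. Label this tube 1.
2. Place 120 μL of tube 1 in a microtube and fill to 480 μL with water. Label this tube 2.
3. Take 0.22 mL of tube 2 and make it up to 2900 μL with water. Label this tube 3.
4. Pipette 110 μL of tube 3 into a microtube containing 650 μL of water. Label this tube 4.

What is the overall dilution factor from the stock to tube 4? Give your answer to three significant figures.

2.93 × 10^3

Step 1: 180 μL brought to 1450 μL → factor 1450/180 = 8.0556
Step 2: 120 μL brought to 480 μL → factor 480/120 = 4
Step 3: 0.22 mL brought to 2900 μL → factor 2.9/0.22 = 13.182
Step 4: 110 μL + 650 μL = 760 μL total → factor 760/110 = 6.9091
Overall dilution factor = 8.0556 × 4 × 13.182 × 6.9091 = 2934.6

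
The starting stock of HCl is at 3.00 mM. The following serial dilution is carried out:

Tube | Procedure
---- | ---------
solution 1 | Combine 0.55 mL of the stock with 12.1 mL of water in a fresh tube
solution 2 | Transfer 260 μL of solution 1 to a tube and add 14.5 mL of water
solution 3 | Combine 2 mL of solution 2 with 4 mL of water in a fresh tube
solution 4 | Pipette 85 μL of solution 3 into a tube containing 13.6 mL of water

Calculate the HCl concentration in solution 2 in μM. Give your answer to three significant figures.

2.30 μM

Step 1: 0.55 mL + 12.1 mL = 12.65 mL total → factor 12.65/0.55 = 23
Step 2: 260 μL + 14.5 mL = 14760 μL total → factor 14760/260 = 56.769
Dilution factor through solution 2 = 23 × 56.769 = 1305.7
[solution 2] = 3.00 mM / 1305.7 = 0.002298 mM = 2.30 μM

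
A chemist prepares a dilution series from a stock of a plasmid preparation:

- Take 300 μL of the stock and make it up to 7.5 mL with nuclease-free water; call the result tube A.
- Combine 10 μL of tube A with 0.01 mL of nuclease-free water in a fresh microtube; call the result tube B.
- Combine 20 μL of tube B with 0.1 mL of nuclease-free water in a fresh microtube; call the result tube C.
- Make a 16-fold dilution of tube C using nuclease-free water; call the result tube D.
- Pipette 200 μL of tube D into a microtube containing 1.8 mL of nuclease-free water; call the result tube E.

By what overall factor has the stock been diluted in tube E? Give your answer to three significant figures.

Step 1: 300 μL brought to 7.5 mL → factor 7500/300 = 25
Step 2: 10 μL + 0.01 mL = 20 μL total → factor 20/10 = 2
Step 3: 20 μL + 0.1 mL = 120 μL total → factor 120/20 = 6
Step 4: 16-fold → factor 16
Step 5: 200 μL + 1.8 mL = 2000 μL total → factor 2000/200 = 10
Overall dilution factor = 25 × 2 × 6 × 16 × 10 = 48000

4.80 × 10^4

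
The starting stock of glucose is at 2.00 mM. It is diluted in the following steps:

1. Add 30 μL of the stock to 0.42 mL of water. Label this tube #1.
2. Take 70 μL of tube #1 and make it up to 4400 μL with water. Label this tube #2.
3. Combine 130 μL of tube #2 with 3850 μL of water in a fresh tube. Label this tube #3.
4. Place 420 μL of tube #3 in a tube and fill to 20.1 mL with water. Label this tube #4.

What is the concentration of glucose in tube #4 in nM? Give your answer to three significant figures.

1.45 nM

Step 1: 30 μL + 0.42 mL = 450 μL total → factor 450/30 = 15
Step 2: 70 μL brought to 4400 μL → factor 4400/70 = 62.857
Step 3: 130 μL + 3850 μL = 3980 μL total → factor 3980/130 = 30.615
Step 4: 420 μL brought to 20.1 mL → factor 20100/420 = 47.857
Overall dilution factor = 15 × 62.857 × 30.615 × 47.857 = 1.3814 × 10^6
Final = 2.00 mM / 1.3814 × 10^6 = 1.448 × 10^-6 mM = 1.45 nM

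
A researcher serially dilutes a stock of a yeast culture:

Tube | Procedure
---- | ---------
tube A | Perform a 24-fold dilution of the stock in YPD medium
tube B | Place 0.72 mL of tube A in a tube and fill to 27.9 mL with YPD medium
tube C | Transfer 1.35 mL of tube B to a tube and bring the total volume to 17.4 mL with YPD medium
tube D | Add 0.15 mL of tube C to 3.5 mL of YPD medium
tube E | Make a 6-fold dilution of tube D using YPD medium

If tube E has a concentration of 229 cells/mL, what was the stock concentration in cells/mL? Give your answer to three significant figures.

4.01 × 10^8 cells/mL

Step 1: 24-fold → factor 24
Step 2: 0.72 mL brought to 27.9 mL → factor 27.9/0.72 = 38.75
Step 3: 1.35 mL brought to 17.4 mL → factor 17.4/1.35 = 12.889
Step 4: 0.15 mL + 3.5 mL = 3.65 mL total → factor 3.65/0.15 = 24.333
Step 5: 6-fold → factor 6
Overall dilution factor = 24 × 38.75 × 12.889 × 24.333 × 6 = 1.7501 × 10^6
Stock = 229 cells/mL × 1.7501 × 10^6 = 4.01 × 10^8 cells/mL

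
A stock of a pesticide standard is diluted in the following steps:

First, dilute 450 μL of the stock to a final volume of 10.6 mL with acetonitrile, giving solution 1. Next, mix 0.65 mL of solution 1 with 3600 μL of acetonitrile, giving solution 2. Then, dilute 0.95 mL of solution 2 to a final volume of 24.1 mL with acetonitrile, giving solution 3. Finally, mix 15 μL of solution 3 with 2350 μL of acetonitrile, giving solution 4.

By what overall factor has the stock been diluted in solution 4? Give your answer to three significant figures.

Step 1: 450 μL brought to 10.6 mL → factor 10600/450 = 23.556
Step 2: 0.65 mL + 3600 μL = 4.25 mL total → factor 4.25/0.65 = 6.5385
Step 3: 0.95 mL brought to 24.1 mL → factor 24.1/0.95 = 25.368
Step 4: 15 μL + 2350 μL = 2365 μL total → factor 2365/15 = 157.67
Overall dilution factor = 23.556 × 6.5385 × 25.368 × 157.67 = 6.1603 × 10^5

6.16 × 10^5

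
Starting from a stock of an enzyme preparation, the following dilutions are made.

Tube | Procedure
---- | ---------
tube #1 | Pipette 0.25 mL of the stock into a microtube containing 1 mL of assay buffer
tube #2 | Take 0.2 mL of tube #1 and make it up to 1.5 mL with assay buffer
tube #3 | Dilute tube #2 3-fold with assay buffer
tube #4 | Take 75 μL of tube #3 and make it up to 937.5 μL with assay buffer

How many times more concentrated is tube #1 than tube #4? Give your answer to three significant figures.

281

Step 1: 0.25 mL + 1 mL = 1.25 mL total → factor 1.25/0.25 = 5
Step 2: 0.2 mL brought to 1.5 mL → factor 1.5/0.2 = 7.5
Step 3: 3-fold → factor 3
Step 4: 75 μL brought to 937.5 μL → factor 937.5/75 = 12.5
Dilution factor to tube #1 = 5; to tube #4 = 1406.2
[tube #1]/[tube #4] = (factor to tube #4)/(factor to tube #1) = 1406.2/5 = 281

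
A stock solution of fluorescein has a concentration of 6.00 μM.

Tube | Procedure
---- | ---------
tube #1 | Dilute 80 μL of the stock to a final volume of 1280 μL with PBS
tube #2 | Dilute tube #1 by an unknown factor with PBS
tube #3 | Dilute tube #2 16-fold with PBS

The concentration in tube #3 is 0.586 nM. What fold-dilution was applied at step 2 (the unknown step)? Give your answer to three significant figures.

Step 1: 80 μL brought to 1280 μL → factor 1280/80 = 16
Step 2: unknown factor x
Step 3: 16-fold → factor 16
Product of known-step factors = 256
Overall factor = 6.00 μM / (0.586 nM) = 10239
x = 10239 / 256 = 40.0

40.0-fold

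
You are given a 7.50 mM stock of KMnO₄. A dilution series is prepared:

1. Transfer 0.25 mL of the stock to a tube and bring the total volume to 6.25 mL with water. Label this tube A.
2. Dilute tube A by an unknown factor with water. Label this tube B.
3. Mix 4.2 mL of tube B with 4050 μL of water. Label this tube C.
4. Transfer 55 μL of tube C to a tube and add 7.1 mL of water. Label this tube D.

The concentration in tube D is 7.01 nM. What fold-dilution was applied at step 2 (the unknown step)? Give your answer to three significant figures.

167-fold

Step 1: 0.25 mL brought to 6.25 mL → factor 6.25/0.25 = 25
Step 2: unknown factor x
Step 3: 4.2 mL + 4050 μL = 8.25 mL total → factor 8.25/4.2 = 1.9643
Step 4: 55 μL + 7.1 mL = 7155 μL total → factor 7155/55 = 130.09
Product of known-step factors = 6388.4
Overall factor = 7.50 mM / (7.01 nM) = 1.0699 × 10^6
x = 1.0699 × 10^6 / 6388.4 = 167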